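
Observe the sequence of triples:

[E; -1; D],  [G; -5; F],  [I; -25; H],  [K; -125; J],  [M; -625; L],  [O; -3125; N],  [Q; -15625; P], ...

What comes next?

First letter goes E, G, I, K, M, O, Q → S (letters move forward 2 places in the alphabet).
Second entry — ×5 each step: -1, -5, -25, -125, -625, -3125, -15625 → -78125.
For the second letter, letters move forward 2 places in the alphabet: D, F, H, J, L, N, P → R.
Combining the parts gives [S; -78125; R].

[S; -78125; R]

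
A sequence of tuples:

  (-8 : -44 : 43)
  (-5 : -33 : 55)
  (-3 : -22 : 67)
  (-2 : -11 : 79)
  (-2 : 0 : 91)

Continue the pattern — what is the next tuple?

For the first component, differences are 3, 2, 1, … (decreasing by 1 each time): -8, -5, -3, -2, -2 → -3.
For the second component, +11 each step: -44, -33, -22, -11, 0 → 11.
Third component: 43, 55, 67, 79, 91 → 103 (+12 each step).
Combining the parts gives (-3 : 11 : 103).

(-3 : 11 : 103)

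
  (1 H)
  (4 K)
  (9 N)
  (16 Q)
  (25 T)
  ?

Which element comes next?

(36 W)

First value: 1, 4, 9, 16, 25 → 36 (perfect squares: 1², 2², 3², …).
Letter: letters move forward 3 places in the alphabet, so H, K, N, Q, T → W.
So the next element is (36 W).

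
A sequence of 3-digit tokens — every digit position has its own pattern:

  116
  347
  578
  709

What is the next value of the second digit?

3

First digit: +2 each step, mod 10, so 1, 3, 5, 7 → 9.
Second digit: +3 each step, mod 10, so 1, 4, 7, 0 → 3.
Third digit — +1 each step, mod 10: 6, 7, 8, 9 → 0.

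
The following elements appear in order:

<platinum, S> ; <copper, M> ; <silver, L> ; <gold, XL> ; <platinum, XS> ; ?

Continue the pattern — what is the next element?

For the metal, repeats platinum → copper → silver → gold: platinum, copper, silver, gold, platinum → copper.
Size: S, M, L, XL, XS → S (runs through clothing sizes XS→XL).
Putting it together: <copper, S>.

<copper, S>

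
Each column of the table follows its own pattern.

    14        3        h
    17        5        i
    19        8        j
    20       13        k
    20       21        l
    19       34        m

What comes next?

17  55  n

For the first component, differences are 3, 2, 1, … (decreasing by 1 each time): 14, 17, 19, 20, 20, 19 → 17.
Second component: each term is the sum of the two before it, so 3, 5, 8, 13, 21, 34 → 55.
For the letter, letters move forward 1 place in the alphabet: h, i, j, k, l, m → n.
Combining the parts gives 17  55  n.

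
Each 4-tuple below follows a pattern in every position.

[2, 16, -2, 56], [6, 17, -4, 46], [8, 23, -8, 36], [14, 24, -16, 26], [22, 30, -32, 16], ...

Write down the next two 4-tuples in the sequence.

[36, 31, -64, 6], [58, 37, -128, -4]

For the first slot, each term is the sum of the two before it: 2, 6, 8, 14, 22 → 36 → 58.
Second slot: 16, 17, 23, 24, 30 → 31 → 37 (alternating steps +1, +6, +1, +6, …).
Third slot — ×2 each step: -2, -4, -8, -16, -32 → -64 → -128.
Fourth slot: −10 each step, so 56, 46, 36, 26, 16 → 6 → -4.
Putting the parts together: [36, 31, -64, 6] and then [58, 37, -128, -4].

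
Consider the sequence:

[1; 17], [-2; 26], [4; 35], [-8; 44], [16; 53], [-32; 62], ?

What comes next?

[64; 71]

First component: ×(-2) each step, so 1, -2, 4, -8, 16, -32 → 64.
Second component — +9 each step: 17, 26, 35, 44, 53, 62 → 71.
Combining the parts gives [64; 71].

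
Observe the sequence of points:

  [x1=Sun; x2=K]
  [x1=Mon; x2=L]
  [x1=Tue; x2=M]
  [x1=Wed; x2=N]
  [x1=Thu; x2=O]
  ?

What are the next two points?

X1: Sun, Mon, Tue, Wed, Thu → Fri → Sat (runs through the weekdays Mon→Sun).
X2: letters move forward 1 place in the alphabet, so K, L, M, N, O → P → Q.
So the next two points are [x1=Fri; x2=P] and [x1=Sat; x2=Q].

[x1=Fri; x2=P], [x1=Sat; x2=Q]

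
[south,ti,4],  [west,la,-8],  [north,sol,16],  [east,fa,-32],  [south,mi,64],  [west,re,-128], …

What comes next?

[north,do,256]

Direction: repeats south → west → north → east; south, west, north, east, south, west → north.
For the note, runs backward through the solfège scale do→ti: ti, la, sol, fa, mi, re → do.
Third component — ×(-2) each step: 4, -8, 16, -32, 64, -128 → 256.
So the next triple is [north,do,256].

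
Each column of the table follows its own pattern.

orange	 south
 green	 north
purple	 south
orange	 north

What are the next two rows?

green  south; purple  north

Colour goes orange, green, purple, orange → green → purple (repeats orange → green → purple).
Direction — alternates south ↔ north: south, north, south, north → south → north.
Putting the parts together: green  south and then purple  north.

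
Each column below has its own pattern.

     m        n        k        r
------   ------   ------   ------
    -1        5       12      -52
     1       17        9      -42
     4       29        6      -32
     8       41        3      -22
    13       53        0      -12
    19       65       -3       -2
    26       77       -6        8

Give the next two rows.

34  89  -9  18; 43  101  -12  28

Column m — differences are 2, 3, 4, … (increasing by 1 each time): -1, 1, 4, 8, 13, 19, 26 → 34 → 43.
Column n — +12 each step: 5, 17, 29, 41, 53, 65, 77 → 89 → 101.
Column k: −3 each step; 12, 9, 6, 3, 0, -3, -6 → -9 → -12.
Column r goes -52, -42, -32, -22, -12, -2, 8 → 18 → 28 (+10 each step).
Putting the parts together: 34  89  -9  18 and then 43  101  -12  28.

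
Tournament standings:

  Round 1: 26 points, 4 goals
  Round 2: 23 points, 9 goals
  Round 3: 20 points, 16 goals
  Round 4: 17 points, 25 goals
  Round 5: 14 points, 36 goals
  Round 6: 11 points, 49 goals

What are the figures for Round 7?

8 points, 64 goals

For the points, −3 each step: 26, 23, 20, 17, 14, 11 → 8.
Goals — perfect squares: 2², 3², 4², …: 4, 9, 16, 25, 36, 49 → 64.
Combining the parts gives 8 points, 64 goals.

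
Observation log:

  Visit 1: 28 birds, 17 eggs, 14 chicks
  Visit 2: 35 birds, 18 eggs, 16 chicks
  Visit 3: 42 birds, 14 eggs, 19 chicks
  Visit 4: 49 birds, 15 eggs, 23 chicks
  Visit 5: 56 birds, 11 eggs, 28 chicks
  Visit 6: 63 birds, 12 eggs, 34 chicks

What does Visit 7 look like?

70 birds, 8 eggs, 41 chicks

For the birds, +7 each step: 28, 35, 42, 49, 56, 63 → 70.
Eggs: 17, 18, 14, 15, 11, 12 → 8 (alternating steps +1, −4, +1, −4, …).
Chicks: 14, 16, 19, 23, 28, 34 → 41 (differences are 2, 3, 4, … (increasing by 1 each time)).
Combining the parts gives 70 birds, 8 eggs, 41 chicks.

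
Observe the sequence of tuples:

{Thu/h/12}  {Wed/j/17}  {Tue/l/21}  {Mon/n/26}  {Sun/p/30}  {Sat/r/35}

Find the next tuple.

{Fri/t/39}

For the day, runs backward through the weekdays Mon→Sun: Thu, Wed, Tue, Mon, Sun, Sat → Fri.
Letter — letters move forward 2 places in the alphabet: h, j, l, n, p, r → t.
Third coordinate: alternating steps +5, +4, +5, +4, …; 12, 17, 21, 26, 30, 35 → 39.
So the next tuple is {Fri/t/39}.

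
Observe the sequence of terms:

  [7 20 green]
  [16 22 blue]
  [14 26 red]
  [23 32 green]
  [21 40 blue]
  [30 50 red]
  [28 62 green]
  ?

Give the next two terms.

[37 76 blue], [35 92 red]

First entry: 7, 16, 14, 23, 21, 30, 28 → 37 → 35 (alternating steps +9, −2, +9, −2, …).
Second entry: differences are 2, 4, 6, … (increasing by 2 each time); 20, 22, 26, 32, 40, 50, 62 → 76 → 92.
Colour: repeats green → blue → red; green, blue, red, green, blue, red, green → blue → red.
Putting the parts together: [37 76 blue] and then [35 92 red].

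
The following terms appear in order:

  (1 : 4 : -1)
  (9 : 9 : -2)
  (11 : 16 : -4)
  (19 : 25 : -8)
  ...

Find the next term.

(21 : 36 : -16)

First slot: alternating steps +8, +2, +8, +2, …, so 1, 9, 11, 19 → 21.
Second slot goes 4, 9, 16, 25 → 36 (perfect squares: 2², 3², 4², …).
Third slot: ×2 each step; -1, -2, -4, -8 → -16.
So the next term is (21 : 36 : -16).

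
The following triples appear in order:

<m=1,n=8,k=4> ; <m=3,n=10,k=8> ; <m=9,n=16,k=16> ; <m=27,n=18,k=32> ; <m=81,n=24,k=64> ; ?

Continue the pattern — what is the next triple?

For the m, ×3 each step: 1, 3, 9, 27, 81 → 243.
N: alternating steps +2, +6, +2, +6, …; 8, 10, 16, 18, 24 → 26.
For the k, ×2 each step: 4, 8, 16, 32, 64 → 128.
Putting it together: <m=243,n=26,k=128>.

<m=243,n=26,k=128>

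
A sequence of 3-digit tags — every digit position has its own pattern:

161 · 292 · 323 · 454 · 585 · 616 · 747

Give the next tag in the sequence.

First digit: 1, 2, 3, 4, 5, 6, 7 → 8 (+1 each step, mod 10).
Second digit goes 6, 9, 2, 5, 8, 1, 4 → 7 (+3 each step, mod 10).
For the third digit, +1 each step, mod 10: 1, 2, 3, 4, 5, 6, 7 → 8.
Putting it together: 878.

878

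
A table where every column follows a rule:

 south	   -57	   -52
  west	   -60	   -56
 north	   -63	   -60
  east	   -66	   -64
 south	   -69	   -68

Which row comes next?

west  -72  -72

Direction: south, west, north, east, south → west (repeats south → west → north → east).
Second component: -57, -60, -63, -66, -69 → -72 (−3 each step).
Third component — −4 each step: -52, -56, -60, -64, -68 → -72.
Putting it together: west  -72  -72.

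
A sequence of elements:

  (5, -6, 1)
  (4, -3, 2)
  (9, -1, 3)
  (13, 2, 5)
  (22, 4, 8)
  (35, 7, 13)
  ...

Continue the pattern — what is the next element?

(57, 9, 21)

For the first coordinate, each term is the sum of the two before it: 5, 4, 9, 13, 22, 35 → 57.
Second coordinate: alternating steps +3, +2, +3, +2, …, so -6, -3, -1, 2, 4, 7 → 9.
For the third coordinate, each term is the sum of the two before it: 1, 2, 3, 5, 8, 13 → 21.
Putting it together: (57, 9, 21).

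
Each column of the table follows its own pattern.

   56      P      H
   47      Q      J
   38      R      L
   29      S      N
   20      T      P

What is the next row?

First component: −9 each step, so 56, 47, 38, 29, 20 → 11.
First letter — letters move forward 1 place in the alphabet: P, Q, R, S, T → U.
Second letter: letters move forward 2 places in the alphabet; H, J, L, N, P → R.
So the next row is 11  U  R.

11  U  R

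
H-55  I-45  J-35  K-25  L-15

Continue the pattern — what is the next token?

M-5

Letter: letters move forward 1 place in the alphabet; H, I, J, K, L → M.
Second component: −10 each step; 55, 45, 35, 25, 15 → 5.
Combining the parts gives M-5.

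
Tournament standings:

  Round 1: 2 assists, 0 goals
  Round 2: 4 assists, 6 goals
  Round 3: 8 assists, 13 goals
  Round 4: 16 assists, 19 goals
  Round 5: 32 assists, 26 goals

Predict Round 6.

64 assists, 32 goals

Assists: ×2 each step; 2, 4, 8, 16, 32 → 64.
Goals goes 0, 6, 13, 19, 26 → 32 (alternating steps +6, +7, +6, +7, …).
Combining the parts gives 64 assists, 32 goals.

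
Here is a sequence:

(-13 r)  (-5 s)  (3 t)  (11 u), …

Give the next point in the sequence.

(19 v)

First slot: -13, -5, 3, 11 → 19 (+8 each step).
Letter: r, s, t, u → v (letters move forward 1 place in the alphabet).
Putting it together: (19 v).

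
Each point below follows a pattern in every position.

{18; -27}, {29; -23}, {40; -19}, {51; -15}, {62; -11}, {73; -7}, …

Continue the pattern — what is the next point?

First entry goes 18, 29, 40, 51, 62, 73 → 84 (+11 each step).
Second entry: +4 each step; -27, -23, -19, -15, -11, -7 → -3.
Combining the parts gives {84; -3}.

{84; -3}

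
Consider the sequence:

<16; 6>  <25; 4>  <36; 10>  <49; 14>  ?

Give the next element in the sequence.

<64; 24>

For the first part, perfect squares: 4², 5², 6², …: 16, 25, 36, 49 → 64.
Second part goes 6, 4, 10, 14 → 24 (each term is the sum of the two before it).
So the next element is <64; 24>.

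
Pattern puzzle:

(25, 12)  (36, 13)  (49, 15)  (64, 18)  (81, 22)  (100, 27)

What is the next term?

First part: perfect squares: 5², 6², 7², …, so 25, 36, 49, 64, 81, 100 → 121.
Second part goes 12, 13, 15, 18, 22, 27 → 33 (differences are 1, 2, 3, … (increasing by 1 each time)).
So the next term is (121, 33).

(121, 33)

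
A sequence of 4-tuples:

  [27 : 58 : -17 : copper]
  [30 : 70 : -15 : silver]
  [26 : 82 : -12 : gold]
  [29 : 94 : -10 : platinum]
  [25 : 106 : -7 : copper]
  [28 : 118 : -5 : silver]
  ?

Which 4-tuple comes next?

[24 : 130 : -2 : gold]

First coordinate: alternating steps +3, −4, +3, −4, …, so 27, 30, 26, 29, 25, 28 → 24.
For the second coordinate, +12 each step: 58, 70, 82, 94, 106, 118 → 130.
Third coordinate goes -17, -15, -12, -10, -7, -5 → -2 (alternating steps +2, +3, +2, +3, …).
For the metal, repeats copper → silver → gold → platinum: copper, silver, gold, platinum, copper, silver → gold.
So the next 4-tuple is [24 : 130 : -2 : gold].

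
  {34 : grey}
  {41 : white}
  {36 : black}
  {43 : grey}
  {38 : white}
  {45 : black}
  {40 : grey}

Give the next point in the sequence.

{47 : white}

First coordinate — alternating steps +7, −5, +7, −5, …: 34, 41, 36, 43, 38, 45, 40 → 47.
Shade goes grey, white, black, grey, white, black, grey → white (repeats grey → white → black).
So the next point is {47 : white}.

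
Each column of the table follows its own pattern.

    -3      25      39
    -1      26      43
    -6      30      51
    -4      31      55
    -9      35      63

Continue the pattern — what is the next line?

First component — alternating steps +2, −5, +2, −5, …: -3, -1, -6, -4, -9 → -7.
Second component: 25, 26, 30, 31, 35 → 36 (alternating steps +1, +4, +1, +4, …).
Third component — alternating steps +4, +8, +4, +8, …: 39, 43, 51, 55, 63 → 67.
Putting it together: -7  36  67.

-7  36  67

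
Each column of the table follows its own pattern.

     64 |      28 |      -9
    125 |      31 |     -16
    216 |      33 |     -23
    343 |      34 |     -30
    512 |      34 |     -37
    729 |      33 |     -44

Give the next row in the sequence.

First component: perfect cubes: 4³, 5³, 6³, …, so 64, 125, 216, 343, 512, 729 → 1000.
Second component goes 28, 31, 33, 34, 34, 33 → 31 (differences are 3, 2, 1, … (decreasing by 1 each time)).
Third component goes -9, -16, -23, -30, -37, -44 → -51 (−7 each step).
So the next row is 1000  31  -51.

1000  31  -51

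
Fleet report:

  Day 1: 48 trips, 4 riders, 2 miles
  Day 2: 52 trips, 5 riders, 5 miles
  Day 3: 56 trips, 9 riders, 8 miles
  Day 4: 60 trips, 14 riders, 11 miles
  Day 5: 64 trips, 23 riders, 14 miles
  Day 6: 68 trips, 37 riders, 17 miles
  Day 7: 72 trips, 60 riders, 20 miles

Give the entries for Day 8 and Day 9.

Trips goes 48, 52, 56, 60, 64, 68, 72 → 76 → 80 (+4 each step).
For the riders, each term is the sum of the two before it: 4, 5, 9, 14, 23, 37, 60 → 97 → 157.
Miles goes 2, 5, 8, 11, 14, 17, 20 → 23 → 26 (+3 each step).
Putting the parts together: 76 trips, 97 riders, 23 miles and then 80 trips, 157 riders, 26 miles.

76 trips, 97 riders, 23 miles; 80 trips, 157 riders, 26 miles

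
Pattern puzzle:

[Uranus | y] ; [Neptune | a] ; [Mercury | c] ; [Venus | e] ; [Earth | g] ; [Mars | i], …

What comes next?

For the planet, runs through the planets Mercury→Neptune: Uranus, Neptune, Mercury, Venus, Earth, Mars → Jupiter.
Letter — letters move forward 2 places in the alphabet, wrapping Z→A: y, a, c, e, g, i → k.
So the next point is [Jupiter | k].

[Jupiter | k]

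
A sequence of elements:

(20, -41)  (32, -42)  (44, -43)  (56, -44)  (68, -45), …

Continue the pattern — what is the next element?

First component: +12 each step; 20, 32, 44, 56, 68 → 80.
Second component goes -41, -42, -43, -44, -45 → -46 (−1 each step).
Putting it together: (80, -46).

(80, -46)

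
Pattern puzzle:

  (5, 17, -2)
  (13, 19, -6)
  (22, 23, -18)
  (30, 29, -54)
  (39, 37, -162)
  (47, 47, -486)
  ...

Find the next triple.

For the first part, alternating steps +8, +9, +8, +9, …: 5, 13, 22, 30, 39, 47 → 56.
Second part: 17, 19, 23, 29, 37, 47 → 59 (differences are 2, 4, 6, … (increasing by 2 each time)).
Third part: -2, -6, -18, -54, -162, -486 → -1458 (×3 each step).
Combining the parts gives (56, 59, -1458).

(56, 59, -1458)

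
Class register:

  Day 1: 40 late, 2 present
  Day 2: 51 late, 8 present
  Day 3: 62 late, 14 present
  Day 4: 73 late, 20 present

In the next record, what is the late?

Late: +11 each step, so 40, 51, 62, 73 → 84.
Present goes 2, 8, 14, 20 → 26 (+6 each step).

84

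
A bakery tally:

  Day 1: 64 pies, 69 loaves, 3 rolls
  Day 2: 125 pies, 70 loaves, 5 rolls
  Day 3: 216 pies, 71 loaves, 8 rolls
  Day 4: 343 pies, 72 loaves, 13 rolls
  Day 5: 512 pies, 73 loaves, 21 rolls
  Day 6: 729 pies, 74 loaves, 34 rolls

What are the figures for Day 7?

1000 pies, 75 loaves, 55 rolls

For the pies, perfect cubes: 4³, 5³, 6³, …: 64, 125, 216, 343, 512, 729 → 1000.
Loaves — +1 each step: 69, 70, 71, 72, 73, 74 → 75.
Rolls goes 3, 5, 8, 13, 21, 34 → 55 (each term is the sum of the two before it).
Putting it together: 1000 pies, 75 loaves, 55 rolls.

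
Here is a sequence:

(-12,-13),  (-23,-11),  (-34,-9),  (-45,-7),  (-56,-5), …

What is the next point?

First component: −11 each step, so -12, -23, -34, -45, -56 → -67.
Second component: +2 each step, so -13, -11, -9, -7, -5 → -3.
Putting it together: (-67,-3).

(-67,-3)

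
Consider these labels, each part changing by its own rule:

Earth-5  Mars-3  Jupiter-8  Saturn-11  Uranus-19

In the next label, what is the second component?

30

Second component: each term is the sum of the two before it; 5, 3, 8, 11, 19 → 30.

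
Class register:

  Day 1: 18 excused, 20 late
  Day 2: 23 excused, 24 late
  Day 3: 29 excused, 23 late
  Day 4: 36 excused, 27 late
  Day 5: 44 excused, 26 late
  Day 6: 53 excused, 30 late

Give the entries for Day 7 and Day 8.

Excused goes 18, 23, 29, 36, 44, 53 → 63 → 74 (differences are 5, 6, 7, … (increasing by 1 each time)).
Late: alternating steps +4, −1, +4, −1, …; 20, 24, 23, 27, 26, 30 → 29 → 33.
So the next two lines are 63 excused, 29 late and 74 excused, 33 late.

63 excused, 29 late; 74 excused, 33 late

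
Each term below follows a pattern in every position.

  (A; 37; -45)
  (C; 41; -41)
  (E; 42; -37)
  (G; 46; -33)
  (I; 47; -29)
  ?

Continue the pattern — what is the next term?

Letter — letters move forward 2 places in the alphabet: A, C, E, G, I → K.
Second slot: alternating steps +4, +1, +4, +1, …; 37, 41, 42, 46, 47 → 51.
Third slot — +4 each step: -45, -41, -37, -33, -29 → -25.
Combining the parts gives (K; 51; -25).

(K; 51; -25)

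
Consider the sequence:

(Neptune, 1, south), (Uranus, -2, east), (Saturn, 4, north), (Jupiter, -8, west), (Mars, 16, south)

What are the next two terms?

Planet goes Neptune, Uranus, Saturn, Jupiter, Mars → Earth → Venus (runs backward through the planets Mercury→Neptune).
Second component — ×(-2) each step: 1, -2, 4, -8, 16 → -32 → 64.
Direction — repeats south → east → north → west: south, east, north, west, south → east → north.
So the next two terms are (Earth, -32, east) and (Venus, 64, north).

(Earth, -32, east), (Venus, 64, north)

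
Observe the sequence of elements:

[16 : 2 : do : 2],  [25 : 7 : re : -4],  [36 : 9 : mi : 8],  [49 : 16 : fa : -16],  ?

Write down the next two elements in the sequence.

First component: perfect squares: 4², 5², 6², …, so 16, 25, 36, 49 → 64 → 81.
Second component: 2, 7, 9, 16 → 25 → 41 (each term is the sum of the two before it).
Note goes do, re, mi, fa → sol → la (runs through the solfège scale do→ti).
Fourth component — ×(-2) each step: 2, -4, 8, -16 → 32 → -64.
So the next two elements are [64 : 25 : sol : 32] and [81 : 41 : la : -64].

[64 : 25 : sol : 32], [81 : 41 : la : -64]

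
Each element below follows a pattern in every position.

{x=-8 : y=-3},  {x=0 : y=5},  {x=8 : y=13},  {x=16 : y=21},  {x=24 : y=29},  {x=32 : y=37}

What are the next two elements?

For the x, +8 each step: -8, 0, 8, 16, 24, 32 → 40 → 48.
For the y, always 5 more than the x: -3, 5, 13, 21, 29, 37 → 45 → 53.
Putting the parts together: {x=40 : y=45} and then {x=48 : y=53}.

{x=40 : y=45}, {x=48 : y=53}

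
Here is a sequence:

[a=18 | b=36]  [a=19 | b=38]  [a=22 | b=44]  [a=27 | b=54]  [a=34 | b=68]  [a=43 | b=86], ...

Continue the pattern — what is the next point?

A goes 18, 19, 22, 27, 34, 43 → 54 (differences are 1, 3, 5, … (increasing by 2 each time)).
B: always 2 × the a, so 36, 38, 44, 54, 68, 86 → 108.
Combining the parts gives [a=54 | b=108].

[a=54 | b=108]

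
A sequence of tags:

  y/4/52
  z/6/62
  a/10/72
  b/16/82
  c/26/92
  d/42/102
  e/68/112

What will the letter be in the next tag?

Letter: letters move forward 1 place in the alphabet, wrapping Z→A; y, z, a, b, c, d, e → f.

f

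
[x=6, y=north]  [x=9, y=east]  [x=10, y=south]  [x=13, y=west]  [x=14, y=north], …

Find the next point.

X: alternating steps +3, +1, +3, +1, …, so 6, 9, 10, 13, 14 → 17.
For the y, repeats north → east → south → west: north, east, south, west, north → east.
Combining the parts gives [x=17, y=east].

[x=17, y=east]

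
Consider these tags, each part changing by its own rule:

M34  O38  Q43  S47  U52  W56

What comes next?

Y61

Letter goes M, O, Q, S, U, W → Y (letters move forward 2 places in the alphabet).
Second component — alternating steps +4, +5, +4, +5, …: 34, 38, 43, 47, 52, 56 → 61.
So the next tag is Y61.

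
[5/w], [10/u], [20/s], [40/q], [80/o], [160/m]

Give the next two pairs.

[320/k], [640/i]

First slot: ×2 each step, so 5, 10, 20, 40, 80, 160 → 320 → 640.
Letter: letters move back 2 places in the alphabet; w, u, s, q, o, m → k → i.
Putting the parts together: [320/k] and then [640/i].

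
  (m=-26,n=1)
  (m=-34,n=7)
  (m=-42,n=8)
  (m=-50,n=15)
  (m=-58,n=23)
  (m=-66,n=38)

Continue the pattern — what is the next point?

(m=-74,n=61)

M: −8 each step, so -26, -34, -42, -50, -58, -66 → -74.
N goes 1, 7, 8, 15, 23, 38 → 61 (each term is the sum of the two before it).
Combining the parts gives (m=-74,n=61).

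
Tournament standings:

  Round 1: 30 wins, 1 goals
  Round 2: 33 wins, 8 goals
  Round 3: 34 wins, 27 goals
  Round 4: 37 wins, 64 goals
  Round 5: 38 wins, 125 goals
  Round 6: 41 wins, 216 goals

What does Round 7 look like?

42 wins, 343 goals

Wins goes 30, 33, 34, 37, 38, 41 → 42 (alternating steps +3, +1, +3, +1, …).
Goals: 1, 8, 27, 64, 125, 216 → 343 (perfect cubes: 1³, 2³, 3³, …).
Combining the parts gives 42 wins, 343 goals.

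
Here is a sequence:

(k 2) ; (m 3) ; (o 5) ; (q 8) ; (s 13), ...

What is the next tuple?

(u 21)

Letter: letters move forward 2 places in the alphabet, so k, m, o, q, s → u.
Second entry: each term is the sum of the two before it; 2, 3, 5, 8, 13 → 21.
So the next tuple is (u 21).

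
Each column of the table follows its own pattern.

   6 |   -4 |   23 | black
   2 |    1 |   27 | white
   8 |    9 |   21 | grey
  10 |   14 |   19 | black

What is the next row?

First component goes 6, 2, 8, 10 → 18 (each term is the sum of the two before it).
Second component: -4, 1, 9, 14 → 22 (alternating steps +5, +8, +5, +8, …).
For the third component, together with the first component always sums to 29: 23, 27, 21, 19 → 11.
For the shade, repeats black → white → grey: black, white, grey, black → white.
So the next row is 18  22  11  white.

18  22  11  white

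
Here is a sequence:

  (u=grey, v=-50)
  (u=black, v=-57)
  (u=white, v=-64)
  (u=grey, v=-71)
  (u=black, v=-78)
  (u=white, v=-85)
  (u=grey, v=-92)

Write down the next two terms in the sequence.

U goes grey, black, white, grey, black, white, grey → black → white (repeats grey → black → white).
V goes -50, -57, -64, -71, -78, -85, -92 → -99 → -106 (−7 each step).
So the next two terms are (u=black, v=-99) and (u=white, v=-106).

(u=black, v=-99), (u=white, v=-106)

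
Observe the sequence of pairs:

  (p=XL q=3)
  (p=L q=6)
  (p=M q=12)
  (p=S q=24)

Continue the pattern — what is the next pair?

(p=XS q=48)

P goes XL, L, M, S → XS (runs backward through clothing sizes XS→XL).
For the q, ×2 each step: 3, 6, 12, 24 → 48.
So the next pair is (p=XS q=48).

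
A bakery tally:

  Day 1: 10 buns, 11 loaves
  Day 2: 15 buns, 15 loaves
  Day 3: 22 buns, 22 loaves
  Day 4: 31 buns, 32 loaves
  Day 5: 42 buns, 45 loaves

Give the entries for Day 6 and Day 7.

Buns: differences are 5, 7, 9, … (increasing by 2 each time), so 10, 15, 22, 31, 42 → 55 → 70.
For the loaves, differences are 4, 7, 10, … (increasing by 3 each time): 11, 15, 22, 32, 45 → 61 → 80.
So the next two rows are 55 buns, 61 loaves and 70 buns, 80 loaves.

55 buns, 61 loaves; 70 buns, 80 loaves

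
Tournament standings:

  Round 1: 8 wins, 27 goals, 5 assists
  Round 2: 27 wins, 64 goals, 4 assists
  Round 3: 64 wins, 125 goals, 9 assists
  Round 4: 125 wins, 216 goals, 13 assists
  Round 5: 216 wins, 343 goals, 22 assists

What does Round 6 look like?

343 wins, 512 goals, 35 assists

For the wins, perfect cubes: 2³, 3³, 4³, …: 8, 27, 64, 125, 216 → 343.
Goals: perfect cubes: 3³, 4³, 5³, …, so 27, 64, 125, 216, 343 → 512.
Assists — each term is the sum of the two before it: 5, 4, 9, 13, 22 → 35.
Combining the parts gives 343 wins, 512 goals, 35 assists.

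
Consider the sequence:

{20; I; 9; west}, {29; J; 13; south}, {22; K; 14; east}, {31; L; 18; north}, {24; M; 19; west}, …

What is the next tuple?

{33; N; 23; south}

First entry: alternating steps +9, −7, +9, −7, …; 20, 29, 22, 31, 24 → 33.
Letter: letters move forward 1 place in the alphabet; I, J, K, L, M → N.
Third entry goes 9, 13, 14, 18, 19 → 23 (alternating steps +4, +1, +4, +1, …).
For the direction, repeats west → south → east → north: west, south, east, north, west → south.
Putting it together: {33; N; 23; south}.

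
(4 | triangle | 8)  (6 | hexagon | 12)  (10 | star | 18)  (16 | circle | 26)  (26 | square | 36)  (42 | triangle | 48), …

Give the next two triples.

(68 | hexagon | 62), (110 | star | 78)

First coordinate goes 4, 6, 10, 16, 26, 42 → 68 → 110 (each term is the sum of the two before it).
Shape goes triangle, hexagon, star, circle, square, triangle → hexagon → star (repeats triangle → hexagon → star → circle → square).
Third coordinate: differences are 4, 6, 8, … (increasing by 2 each time); 8, 12, 18, 26, 36, 48 → 62 → 78.
So the next two triples are (68 | hexagon | 62) and (110 | star | 78).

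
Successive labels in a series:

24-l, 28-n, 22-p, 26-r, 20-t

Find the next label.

First component: 24, 28, 22, 26, 20 → 24 (alternating steps +4, −6, +4, −6, …).
Letter: letters move forward 2 places in the alphabet, so l, n, p, r, t → v.
Putting it together: 24-v.

24-v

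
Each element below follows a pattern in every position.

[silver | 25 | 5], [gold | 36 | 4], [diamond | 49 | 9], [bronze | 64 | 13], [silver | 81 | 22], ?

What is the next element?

Rank: silver, gold, diamond, bronze, silver → gold (repeats silver → gold → diamond → bronze).
Second value: 25, 36, 49, 64, 81 → 100 (perfect squares: 5², 6², 7², …).
Third value: each term is the sum of the two before it, so 5, 4, 9, 13, 22 → 35.
So the next element is [gold | 100 | 35].

[gold | 100 | 35]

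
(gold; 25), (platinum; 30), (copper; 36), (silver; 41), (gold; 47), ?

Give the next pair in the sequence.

Metal: gold, platinum, copper, silver, gold → platinum (repeats gold → platinum → copper → silver).
Second part goes 25, 30, 36, 41, 47 → 52 (alternating steps +5, +6, +5, +6, …).
Putting it together: (platinum; 52).

(platinum; 52)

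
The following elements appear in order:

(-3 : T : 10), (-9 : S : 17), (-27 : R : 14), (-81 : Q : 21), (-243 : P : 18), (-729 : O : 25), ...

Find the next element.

(-2187 : N : 22)

For the first component, ×3 each step: -3, -9, -27, -81, -243, -729 → -2187.
For the letter, letters move back 1 place in the alphabet: T, S, R, Q, P, O → N.
Third component: 10, 17, 14, 21, 18, 25 → 22 (alternating steps +7, −3, +7, −3, …).
Combining the parts gives (-2187 : N : 22).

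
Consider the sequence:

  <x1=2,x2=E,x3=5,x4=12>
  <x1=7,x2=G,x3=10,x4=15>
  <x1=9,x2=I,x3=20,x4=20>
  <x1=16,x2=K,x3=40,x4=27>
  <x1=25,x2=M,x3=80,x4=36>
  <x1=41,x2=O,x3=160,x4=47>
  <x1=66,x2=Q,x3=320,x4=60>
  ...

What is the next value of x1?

107

For the x1, each term is the sum of the two before it: 2, 7, 9, 16, 25, 41, 66 → 107.
X2: letters move forward 2 places in the alphabet; E, G, I, K, M, O, Q → S.
X3: ×2 each step, so 5, 10, 20, 40, 80, 160, 320 → 640.
X4: differences are 3, 5, 7, … (increasing by 2 each time), so 12, 15, 20, 27, 36, 47, 60 → 75.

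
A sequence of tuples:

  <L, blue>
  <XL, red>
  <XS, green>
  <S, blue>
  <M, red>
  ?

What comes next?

Size: L, XL, XS, S, M → L (runs through clothing sizes XS→XL).
Colour: repeats blue → red → green; blue, red, green, blue, red → green.
Putting it together: <L, green>.

<L, green>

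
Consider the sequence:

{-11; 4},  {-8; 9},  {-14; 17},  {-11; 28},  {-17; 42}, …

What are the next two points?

First part — alternating steps +3, −6, +3, −6, …: -11, -8, -14, -11, -17 → -14 → -20.
Second part — differences are 5, 8, 11, … (increasing by 3 each time): 4, 9, 17, 28, 42 → 59 → 79.
Putting the parts together: {-14; 59} and then {-20; 79}.

{-14; 59}, {-20; 79}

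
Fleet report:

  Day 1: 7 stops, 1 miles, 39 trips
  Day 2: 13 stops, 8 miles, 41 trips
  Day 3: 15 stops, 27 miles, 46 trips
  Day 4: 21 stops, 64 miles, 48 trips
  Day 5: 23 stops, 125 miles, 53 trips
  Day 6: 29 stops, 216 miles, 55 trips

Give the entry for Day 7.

Stops: alternating steps +6, +2, +6, +2, …, so 7, 13, 15, 21, 23, 29 → 31.
Miles goes 1, 8, 27, 64, 125, 216 → 343 (perfect cubes: 1³, 2³, 3³, …).
Trips: alternating steps +2, +5, +2, +5, …; 39, 41, 46, 48, 53, 55 → 60.
So the next record is 31 stops, 343 miles, 60 trips.

31 stops, 343 miles, 60 trips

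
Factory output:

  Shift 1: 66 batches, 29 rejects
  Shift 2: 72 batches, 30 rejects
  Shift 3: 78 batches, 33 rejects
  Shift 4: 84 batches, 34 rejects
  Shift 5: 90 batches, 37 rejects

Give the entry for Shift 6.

Batches goes 66, 72, 78, 84, 90 → 96 (+6 each step).
Rejects: 29, 30, 33, 34, 37 → 38 (alternating steps +1, +3, +1, +3, …).
So the next row is 96 batches, 38 rejects.

96 batches, 38 rejects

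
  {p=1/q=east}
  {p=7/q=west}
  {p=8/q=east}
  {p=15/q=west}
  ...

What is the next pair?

For the p, each term is the sum of the two before it: 1, 7, 8, 15 → 23.
Q — alternates east ↔ west: east, west, east, west → east.
So the next pair is {p=23/q=east}.

{p=23/q=east}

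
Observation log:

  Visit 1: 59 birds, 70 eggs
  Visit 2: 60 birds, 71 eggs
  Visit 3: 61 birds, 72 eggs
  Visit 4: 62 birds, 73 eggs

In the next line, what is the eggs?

74

For the birds, +1 each step: 59, 60, 61, 62 → 63.
Eggs goes 70, 71, 72, 73 → 74 (always 11 more than the birds).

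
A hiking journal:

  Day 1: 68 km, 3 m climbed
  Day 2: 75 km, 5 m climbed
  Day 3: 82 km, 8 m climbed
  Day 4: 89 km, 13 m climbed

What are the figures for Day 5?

Km: +7 each step, so 68, 75, 82, 89 → 96.
M climbed: each term is the sum of the two before it; 3, 5, 8, 13 → 21.
Combining the parts gives 96 km, 21 m climbed.

96 km, 21 m climbed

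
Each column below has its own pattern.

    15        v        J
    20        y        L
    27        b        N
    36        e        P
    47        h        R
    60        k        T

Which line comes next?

First component: differences are 5, 7, 9, … (increasing by 2 each time), so 15, 20, 27, 36, 47, 60 → 75.
First letter: v, y, b, e, h, k → n (letters move forward 3 places in the alphabet, wrapping Z→A).
Second letter goes J, L, N, P, R, T → V (letters move forward 2 places in the alphabet).
Combining the parts gives 75  n  V.

75  n  V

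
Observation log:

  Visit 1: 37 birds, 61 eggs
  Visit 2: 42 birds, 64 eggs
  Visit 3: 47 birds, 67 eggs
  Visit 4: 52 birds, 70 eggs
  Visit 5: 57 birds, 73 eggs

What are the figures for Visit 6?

Birds: 37, 42, 47, 52, 57 → 62 (+5 each step).
Eggs goes 61, 64, 67, 70, 73 → 76 (+3 each step).
Putting it together: 62 birds, 76 eggs.

62 birds, 76 eggs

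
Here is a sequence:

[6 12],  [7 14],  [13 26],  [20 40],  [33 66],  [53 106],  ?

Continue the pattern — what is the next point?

For the first slot, each term is the sum of the two before it: 6, 7, 13, 20, 33, 53 → 86.
Second slot goes 12, 14, 26, 40, 66, 106 → 172 (always 2 × the first slot).
Combining the parts gives [86 172].

[86 172]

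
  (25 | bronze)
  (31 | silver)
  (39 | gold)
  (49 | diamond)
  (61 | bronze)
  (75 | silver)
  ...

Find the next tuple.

(91 | gold)

First part: 25, 31, 39, 49, 61, 75 → 91 (differences are 6, 8, 10, … (increasing by 2 each time)).
Rank: bronze, silver, gold, diamond, bronze, silver → gold (repeats bronze → silver → gold → diamond).
Combining the parts gives (91 | gold).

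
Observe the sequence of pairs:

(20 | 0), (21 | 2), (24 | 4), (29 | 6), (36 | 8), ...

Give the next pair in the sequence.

(45 | 10)

First value — differences are 1, 3, 5, … (increasing by 2 each time): 20, 21, 24, 29, 36 → 45.
For the second value, +2 each step: 0, 2, 4, 6, 8 → 10.
Combining the parts gives (45 | 10).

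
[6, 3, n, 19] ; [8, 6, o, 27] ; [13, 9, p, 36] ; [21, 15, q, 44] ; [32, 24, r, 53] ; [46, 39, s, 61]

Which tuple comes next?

[63, 63, t, 70]

First component: differences are 2, 5, 8, … (increasing by 3 each time), so 6, 8, 13, 21, 32, 46 → 63.
For the second component, each term is the sum of the two before it: 3, 6, 9, 15, 24, 39 → 63.
Letter goes n, o, p, q, r, s → t (letters move forward 1 place in the alphabet).
Fourth component: alternating steps +8, +9, +8, +9, …; 19, 27, 36, 44, 53, 61 → 70.
Combining the parts gives [63, 63, t, 70].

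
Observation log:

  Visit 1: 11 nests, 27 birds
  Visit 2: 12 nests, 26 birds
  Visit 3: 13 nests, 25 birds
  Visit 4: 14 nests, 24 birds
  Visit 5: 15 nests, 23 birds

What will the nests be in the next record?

16

Nests goes 11, 12, 13, 14, 15 → 16 (+1 each step).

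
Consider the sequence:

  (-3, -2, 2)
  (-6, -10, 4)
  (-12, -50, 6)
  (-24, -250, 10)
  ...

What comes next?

First part: ×2 each step; -3, -6, -12, -24 → -48.
Second part: ×5 each step; -2, -10, -50, -250 → -1250.
For the third part, each term is the sum of the two before it: 2, 4, 6, 10 → 16.
Combining the parts gives (-48, -1250, 16).

(-48, -1250, 16)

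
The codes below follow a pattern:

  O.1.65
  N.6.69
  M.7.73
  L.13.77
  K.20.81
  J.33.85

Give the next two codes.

Letter — letters move back 1 place in the alphabet: O, N, M, L, K, J → I → H.
Second component goes 1, 6, 7, 13, 20, 33 → 53 → 86 (each term is the sum of the two before it).
Third component goes 65, 69, 73, 77, 81, 85 → 89 → 93 (+4 each step).
Putting the parts together: I.53.89 and then H.86.93.

I.53.89 then H.86.93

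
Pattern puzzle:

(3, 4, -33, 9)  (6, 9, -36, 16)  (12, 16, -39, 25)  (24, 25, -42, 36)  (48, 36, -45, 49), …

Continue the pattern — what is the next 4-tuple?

First part: 3, 6, 12, 24, 48 → 96 (×2 each step).
Second part: perfect squares: 2², 3², 4², …, so 4, 9, 16, 25, 36 → 49.
Third part: −3 each step; -33, -36, -39, -42, -45 → -48.
Fourth part goes 9, 16, 25, 36, 49 → 64 (perfect squares: 3², 4², 5², …).
Combining the parts gives (96, 49, -48, 64).

(96, 49, -48, 64)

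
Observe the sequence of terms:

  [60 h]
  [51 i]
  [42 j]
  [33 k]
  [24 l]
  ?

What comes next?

First value — −9 each step: 60, 51, 42, 33, 24 → 15.
Letter: letters move forward 1 place in the alphabet, so h, i, j, k, l → m.
Putting it together: [15 m].

[15 m]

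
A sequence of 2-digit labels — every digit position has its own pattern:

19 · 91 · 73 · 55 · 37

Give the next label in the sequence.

First digit: −2 each step, mod 10, so 1, 9, 7, 5, 3 → 1.
Second digit goes 9, 1, 3, 5, 7 → 9 (+2 each step, mod 10).
Combining the parts gives 19.

19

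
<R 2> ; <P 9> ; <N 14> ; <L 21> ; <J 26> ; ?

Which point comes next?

Letter: letters move back 2 places in the alphabet, so R, P, N, L, J → H.
Second coordinate: alternating steps +7, +5, +7, +5, …; 2, 9, 14, 21, 26 → 33.
So the next point is <H 33>.

<H 33>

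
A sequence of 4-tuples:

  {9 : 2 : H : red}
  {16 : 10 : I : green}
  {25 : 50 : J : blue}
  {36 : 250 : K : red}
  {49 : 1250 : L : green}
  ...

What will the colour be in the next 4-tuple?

For the colour, repeats red → green → blue: red, green, blue, red, green → blue.

blue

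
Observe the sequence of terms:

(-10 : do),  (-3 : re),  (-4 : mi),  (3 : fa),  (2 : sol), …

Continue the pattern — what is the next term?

(9 : la)

First coordinate: -10, -3, -4, 3, 2 → 9 (alternating steps +7, −1, +7, −1, …).
Note: runs through the solfège scale do→ti, so do, re, mi, fa, sol → la.
So the next term is (9 : la).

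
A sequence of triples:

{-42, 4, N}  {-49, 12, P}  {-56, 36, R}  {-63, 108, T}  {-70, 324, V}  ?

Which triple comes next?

For the first coordinate, −7 each step: -42, -49, -56, -63, -70 → -77.
For the second coordinate, ×3 each step: 4, 12, 36, 108, 324 → 972.
Letter goes N, P, R, T, V → X (letters move forward 2 places in the alphabet).
Combining the parts gives {-77, 972, X}.

{-77, 972, X}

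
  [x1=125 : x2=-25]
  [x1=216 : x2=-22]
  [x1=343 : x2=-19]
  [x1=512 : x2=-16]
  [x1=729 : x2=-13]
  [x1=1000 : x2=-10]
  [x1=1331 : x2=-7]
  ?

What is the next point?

For the x1, perfect cubes: 5³, 6³, 7³, …: 125, 216, 343, 512, 729, 1000, 1331 → 1728.
X2 goes -25, -22, -19, -16, -13, -10, -7 → -4 (+3 each step).
Putting it together: [x1=1728 : x2=-4].

[x1=1728 : x2=-4]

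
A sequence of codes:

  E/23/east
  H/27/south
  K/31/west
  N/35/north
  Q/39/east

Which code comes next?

T/43/south

Letter — letters move forward 3 places in the alphabet: E, H, K, N, Q → T.
Second component: 23, 27, 31, 35, 39 → 43 (+4 each step).
For the direction, repeats east → south → west → north: east, south, west, north, east → south.
Combining the parts gives T/43/south.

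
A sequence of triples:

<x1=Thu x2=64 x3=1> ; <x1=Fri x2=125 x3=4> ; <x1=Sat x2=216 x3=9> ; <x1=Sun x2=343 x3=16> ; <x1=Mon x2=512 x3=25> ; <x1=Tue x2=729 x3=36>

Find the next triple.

<x1=Wed x2=1000 x3=49>

X1: runs through the weekdays Mon→Sun, so Thu, Fri, Sat, Sun, Mon, Tue → Wed.
For the x2, perfect cubes: 4³, 5³, 6³, …: 64, 125, 216, 343, 512, 729 → 1000.
X3: perfect squares: 1², 2², 3², …, so 1, 4, 9, 16, 25, 36 → 49.
Combining the parts gives <x1=Wed x2=1000 x3=49>.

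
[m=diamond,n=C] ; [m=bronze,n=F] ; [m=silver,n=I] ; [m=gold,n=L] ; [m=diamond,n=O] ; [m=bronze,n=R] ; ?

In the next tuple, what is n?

M: repeats diamond → bronze → silver → gold, so diamond, bronze, silver, gold, diamond, bronze → silver.
N: letters move forward 3 places in the alphabet; C, F, I, L, O, R → U.

U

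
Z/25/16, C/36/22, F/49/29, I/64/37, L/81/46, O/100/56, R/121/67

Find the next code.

Letter: Z, C, F, I, L, O, R → U (letters move forward 3 places in the alphabet, wrapping Z→A).
Second component: 25, 36, 49, 64, 81, 100, 121 → 144 (perfect squares: 5², 6², 7², …).
For the third component, differences are 6, 7, 8, … (increasing by 1 each time): 16, 22, 29, 37, 46, 56, 67 → 79.
Combining the parts gives U/144/79.

U/144/79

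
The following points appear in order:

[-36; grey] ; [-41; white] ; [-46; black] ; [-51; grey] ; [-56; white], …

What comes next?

[-61; black]

First slot: −5 each step; -36, -41, -46, -51, -56 → -61.
Shade goes grey, white, black, grey, white → black (repeats grey → white → black).
Combining the parts gives [-61; black].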